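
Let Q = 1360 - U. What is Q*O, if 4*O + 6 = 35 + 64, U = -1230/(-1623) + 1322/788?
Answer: 26911437807/852616 ≈ 31563.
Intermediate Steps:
U = 519141/213154 (U = -1230*(-1/1623) + 1322*(1/788) = 410/541 + 661/394 = 519141/213154 ≈ 2.4355)
O = 93/4 (O = -3/2 + (35 + 64)/4 = -3/2 + (1/4)*99 = -3/2 + 99/4 = 93/4 ≈ 23.250)
Q = 289370299/213154 (Q = 1360 - 1*519141/213154 = 1360 - 519141/213154 = 289370299/213154 ≈ 1357.6)
Q*O = (289370299/213154)*(93/4) = 26911437807/852616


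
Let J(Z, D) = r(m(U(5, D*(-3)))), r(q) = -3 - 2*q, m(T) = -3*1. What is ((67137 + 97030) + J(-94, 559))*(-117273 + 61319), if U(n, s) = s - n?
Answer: -9185968180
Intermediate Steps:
m(T) = -3
J(Z, D) = 3 (J(Z, D) = -3 - 2*(-3) = -3 + 6 = 3)
((67137 + 97030) + J(-94, 559))*(-117273 + 61319) = ((67137 + 97030) + 3)*(-117273 + 61319) = (164167 + 3)*(-55954) = 164170*(-55954) = -9185968180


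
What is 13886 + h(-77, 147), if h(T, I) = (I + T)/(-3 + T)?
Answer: 111081/8 ≈ 13885.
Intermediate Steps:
h(T, I) = (I + T)/(-3 + T)
13886 + h(-77, 147) = 13886 + (147 - 77)/(-3 - 77) = 13886 + 70/(-80) = 13886 - 1/80*70 = 13886 - 7/8 = 111081/8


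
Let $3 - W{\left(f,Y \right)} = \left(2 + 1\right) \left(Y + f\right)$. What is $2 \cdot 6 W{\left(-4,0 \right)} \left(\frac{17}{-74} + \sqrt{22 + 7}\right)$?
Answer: $- \frac{1530}{37} + 180 \sqrt{29} \approx 927.98$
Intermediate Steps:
$W{\left(f,Y \right)} = 3 - 3 Y - 3 f$ ($W{\left(f,Y \right)} = 3 - \left(2 + 1\right) \left(Y + f\right) = 3 - 3 \left(Y + f\right) = 3 - \left(3 Y + 3 f\right) = 3 - 3 Y - 3 f$)
$2 \cdot 6 W{\left(-4,0 \right)} \left(\frac{17}{-74} + \sqrt{22 + 7}\right) = 2 \cdot 6 \left(3 - 0 - -12\right) \left(\frac{17}{-74} + \sqrt{22 + 7}\right) = 12 \left(3 + 0 + 12\right) \left(17 \left(- \frac{1}{74}\right) + \sqrt{29}\right) = 12 \cdot 15 \left(- \frac{17}{74} + \sqrt{29}\right) = 180 \left(- \frac{17}{74} + \sqrt{29}\right) = - \frac{1530}{37} + 180 \sqrt{29}$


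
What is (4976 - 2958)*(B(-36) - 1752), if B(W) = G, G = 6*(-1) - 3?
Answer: -3553698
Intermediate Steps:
G = -9 (G = -6 - 3 = -9)
B(W) = -9
(4976 - 2958)*(B(-36) - 1752) = (4976 - 2958)*(-9 - 1752) = 2018*(-1761) = -3553698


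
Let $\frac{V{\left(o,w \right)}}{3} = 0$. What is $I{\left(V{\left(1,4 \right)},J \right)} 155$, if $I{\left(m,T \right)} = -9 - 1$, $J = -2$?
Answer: $-1550$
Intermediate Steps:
$V{\left(o,w \right)} = 0$ ($V{\left(o,w \right)} = 3 \cdot 0 = 0$)
$I{\left(m,T \right)} = -10$ ($I{\left(m,T \right)} = -9 - 1 = -10$)
$I{\left(V{\left(1,4 \right)},J \right)} 155 = \left(-10\right) 155 = -1550$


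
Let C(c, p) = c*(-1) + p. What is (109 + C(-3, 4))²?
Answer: 13456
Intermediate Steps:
C(c, p) = p - c (C(c, p) = -c + p = p - c)
(109 + C(-3, 4))² = (109 + (4 - 1*(-3)))² = (109 + (4 + 3))² = (109 + 7)² = 116² = 13456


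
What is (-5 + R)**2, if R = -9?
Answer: 196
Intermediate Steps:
(-5 + R)**2 = (-5 - 9)**2 = (-14)**2 = 196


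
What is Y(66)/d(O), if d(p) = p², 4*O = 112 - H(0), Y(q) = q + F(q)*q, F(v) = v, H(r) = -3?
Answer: 70752/13225 ≈ 5.3499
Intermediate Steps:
Y(q) = q + q² (Y(q) = q + q*q = q + q²)
O = 115/4 (O = (112 - 1*(-3))/4 = (112 + 3)/4 = (¼)*115 = 115/4 ≈ 28.750)
Y(66)/d(O) = (66*(1 + 66))/((115/4)²) = (66*67)/(13225/16) = 4422*(16/13225) = 70752/13225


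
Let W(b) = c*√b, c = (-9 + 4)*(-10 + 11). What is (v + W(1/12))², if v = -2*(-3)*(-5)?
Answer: 10825/12 + 50*√3 ≈ 988.69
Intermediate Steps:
v = -30 (v = 6*(-5) = -30)
c = -5 (c = -5*1 = -5)
W(b) = -5*√b
(v + W(1/12))² = (-30 - 5*√3/6)²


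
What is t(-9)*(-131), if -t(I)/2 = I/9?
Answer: -262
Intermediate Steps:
t(I) = -2*I/9
t(-9)*(-131) = -2/9*(-9)*(-131) = 2*(-131) = -262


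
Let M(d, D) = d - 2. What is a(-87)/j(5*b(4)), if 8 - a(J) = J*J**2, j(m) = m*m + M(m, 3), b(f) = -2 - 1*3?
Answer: 658511/598 ≈ 1101.2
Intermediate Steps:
b(f) = -5 (b(f) = -2 - 3 = -5)
M(d, D) = -2 + d
j(m) = -2 + m + m**2 (j(m) = m*m + (-2 + m) = m**2 + (-2 + m) = -2 + m + m**2)
a(J) = 8 - J**3 (a(J) = 8 - J*J**2 = 8 - J**3)
a(-87)/j(5*b(4)) = (8 - 1*(-87)**3)/(-2 + 5*(-5) + (5*(-5))**2) = (8 - 1*(-658503))/(-2 - 25 + (-25)**2) = (8 + 658503)/(-2 - 25 + 625) = 658511/598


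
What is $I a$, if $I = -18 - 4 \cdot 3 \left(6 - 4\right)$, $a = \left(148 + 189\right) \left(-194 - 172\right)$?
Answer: $5180364$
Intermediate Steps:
$a = -123342$ ($a = 337 \left(-366\right) = -123342$)
$I = -42$ ($I = -18 - 4 \cdot 3 \cdot 2 = -18 - 24 = -42$)
$I a = \left(-42\right) \left(-123342\right) = 5180364$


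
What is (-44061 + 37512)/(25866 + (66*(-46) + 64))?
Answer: -6549/22894 ≈ -0.28606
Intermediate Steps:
(-44061 + 37512)/(25866 + (66*(-46) + 64)) = -6549/(25866 + (-3036 + 64)) = -6549/(25866 - 2972) = -6549/22894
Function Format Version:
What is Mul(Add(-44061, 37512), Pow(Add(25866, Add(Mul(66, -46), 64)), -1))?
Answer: Rational(-6549, 22894) ≈ -0.28606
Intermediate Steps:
Mul(Add(-44061, 37512), Pow(Add(25866, Add(Mul(66, -46), 64)), -1)) = Mul(-6549, Pow(Add(25866, Add(-3036, 64)), -1)) = Mul(-6549, Pow(Add(25866, -2972), -1)) = Mul(-6549, Pow(22894, -1)) = Mul(-6549, Rational(1, 22894)) = Rational(-6549, 22894)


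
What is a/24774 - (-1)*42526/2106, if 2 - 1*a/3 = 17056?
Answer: 78815996/4347837 ≈ 18.128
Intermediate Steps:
a = -51162 (a = 6 - 3*17056 = 6 - 51168 = -51162)
a/24774 - (-1)*42526/2106 = -51162/24774 - (-1)*42526/2106 = -51162*1/24774 - 1*(-42526)*(1/2106) = -8527/4129 + 42526*(1/2106) = -8527/4129 + 21263/1053 = 78815996/4347837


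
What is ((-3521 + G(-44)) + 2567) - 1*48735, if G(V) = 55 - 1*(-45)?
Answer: -49589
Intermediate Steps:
G(V) = 100 (G(V) = 55 + 45 = 100)
((-3521 + G(-44)) + 2567) - 1*48735 = ((-3521 + 100) + 2567) - 1*48735 = (-3421 + 2567) - 48735 = -854 - 48735 = -49589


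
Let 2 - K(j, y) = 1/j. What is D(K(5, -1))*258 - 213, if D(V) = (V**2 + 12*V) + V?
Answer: 166503/25 ≈ 6660.1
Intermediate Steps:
K(j, y) = 2 - 1/j
D(V) = V**2 + 13*V
D(K(5, -1))*258 - 213 = ((2 - 1/5)*(13 + (2 - 1/5)))*258 - 213 = (9*(13 + 9/5)/5)*258 - 213 = ((9/5)*(74/5))*258 - 213 = (666/25)*258 - 213 = 171828/25 - 213 = 166503/25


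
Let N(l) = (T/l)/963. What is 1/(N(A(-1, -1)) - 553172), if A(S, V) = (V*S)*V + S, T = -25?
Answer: -1926/1065409247 ≈ -1.8078e-6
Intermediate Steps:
A(S, V) = S + S*V² (A(S, V) = (S*V)*V + S = S*V² + S = S + S*V²)
N(l) = -25/(963*l) (N(l) = -25/l/963 = -25/l*(1/963) = -25/(963*l))
1/(N(A(-1, -1)) - 553172) = 1/(-25*(-1/(1 + (-1)²))/963 - 553172) = 1/(-25*(-1/(1 + 1))/963 - 553172) = 1/(-25/(963*((-1*2))) - 553172) = 1/(-25/963/(-2) - 553172) = 1/(-25/963*(-½) - 553172) = 1/(25/1926 - 553172) = 1/(-1065409247/1926) = -1926/1065409247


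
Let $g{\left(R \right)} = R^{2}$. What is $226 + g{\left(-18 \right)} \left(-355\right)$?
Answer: $-114794$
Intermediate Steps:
$226 + g{\left(-18 \right)} \left(-355\right) = 226 + \left(-18\right)^{2} \left(-355\right) = 226 + 324 \left(-355\right) = 226 - 115020 = -114794$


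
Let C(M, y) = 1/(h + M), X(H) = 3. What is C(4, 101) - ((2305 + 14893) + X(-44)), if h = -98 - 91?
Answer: -3182186/185 ≈ -17201.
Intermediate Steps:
h = -189
C(M, y) = 1/(-189 + M)
C(4, 101) - ((2305 + 14893) + X(-44)) = 1/(-189 + 4) - ((2305 + 14893) + 3) = 1/(-185) - (17198 + 3) = -1/185 - 1*17201 = -1/185 - 17201 = -3182186/185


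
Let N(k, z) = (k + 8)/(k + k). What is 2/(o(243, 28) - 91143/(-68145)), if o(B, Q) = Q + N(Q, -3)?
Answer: 90860/1362007 ≈ 0.066710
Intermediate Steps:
N(k, z) = (8 + k)/(2*k) (N(k, z) = (8 + k)/((2*k)) = (8 + k)*(1/(2*k)) = (8 + k)/(2*k))
o(B, Q) = Q + (8 + Q)/(2*Q)
2/(o(243, 28) - 91143/(-68145)) = 2/((½ + 28 + 4/28) - 91143/(-68145)) = 2/((½ + 28 + 4*(1/28)) - 91143*(-1/68145)) = 2/((½ + 28 + ⅐) + 30381/22715) = 2/(401/14 + 30381/22715) = 2/(1362007/45430) = 2*(45430/1362007) = 90860/1362007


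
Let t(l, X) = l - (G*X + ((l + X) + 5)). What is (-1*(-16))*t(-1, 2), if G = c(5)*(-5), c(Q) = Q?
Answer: 688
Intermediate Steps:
G = -25 (G = 5*(-5) = -25)
t(l, X) = -5 + 24*X (t(l, X) = l - (-25*X + ((l + X) + 5)) = l - (-25*X + ((X + l) + 5)) = l - (-25*X + (5 + X + l)) = l - (5 + l - 24*X) = l + (-5 - l + 24*X) = -5 + 24*X)
(-1*(-16))*t(-1, 2) = (-1*(-16))*(-5 + 24*2) = 16*(-5 + 48) = 16*43 = 688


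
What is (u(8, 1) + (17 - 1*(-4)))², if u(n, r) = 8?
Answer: 841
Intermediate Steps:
(u(8, 1) + (17 - 1*(-4)))² = (8 + (17 - 1*(-4)))² = (8 + (17 + 4))² = (8 + 21)² = 29² = 841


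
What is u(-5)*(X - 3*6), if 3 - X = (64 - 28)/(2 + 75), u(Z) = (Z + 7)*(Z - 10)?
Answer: 35730/77 ≈ 464.03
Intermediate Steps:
u(Z) = (-10 + Z)*(7 + Z) (u(Z) = (7 + Z)*(-10 + Z) = (-10 + Z)*(7 + Z))
X = 195/77 (X = 3 - (64 - 28)/(2 + 75) = 3 - 36/77 = 195/77 ≈ 2.5325)
u(-5)*(X - 3*6) = (-70 + (-5)² - 3*(-5))*(195/77 - 3*6) = (-70 + 25 + 15)*(195/77 - 18) = -30*(-1191/77) = 35730/77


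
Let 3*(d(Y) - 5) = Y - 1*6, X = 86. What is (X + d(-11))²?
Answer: 65536/9 ≈ 7281.8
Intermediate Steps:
d(Y) = 3 + Y/3 (d(Y) = 5 + (Y - 1*6)/3 = 5 + (Y - 6)/3 = 5 + (-6 + Y)/3 = 5 + (-2 + Y/3) = 3 + Y/3)
(X + d(-11))² = (86 + (3 + (⅓)*(-11)))² = (86 + (3 - 11/3))² = (86 - ⅔)² = (256/3)² = 65536/9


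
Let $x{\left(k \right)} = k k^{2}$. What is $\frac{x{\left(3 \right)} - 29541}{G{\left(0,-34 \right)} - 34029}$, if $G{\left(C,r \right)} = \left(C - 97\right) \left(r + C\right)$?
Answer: $\frac{29514}{30731} \approx 0.9604$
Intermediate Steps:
$x{\left(k \right)} = k^{3}$
$G{\left(C,r \right)} = \left(-97 + C\right) \left(C + r\right)$
$\frac{x{\left(3 \right)} - 29541}{G{\left(0,-34 \right)} - 34029} = \frac{3^{3} - 29541}{\left(0^{2} - 0 - -3298 + 0 \left(-34\right)\right) - 34029} = \frac{27 - 29541}{\left(0 + 0 + 3298 + 0\right) - 34029} = - \frac{29514}{3298 - 34029} = - \frac{29514}{-30731} = \left(-29514\right) \left(- \frac{1}{30731}\right) = \frac{29514}{30731}$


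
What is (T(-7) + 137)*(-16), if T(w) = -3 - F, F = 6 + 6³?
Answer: 1408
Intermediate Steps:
F = 222 (F = 6 + 216 = 222)
T(w) = -225 (T(w) = -3 - 1*222 = -3 - 222 = -225)
(T(-7) + 137)*(-16) = (-225 + 137)*(-16) = -88*(-16) = 1408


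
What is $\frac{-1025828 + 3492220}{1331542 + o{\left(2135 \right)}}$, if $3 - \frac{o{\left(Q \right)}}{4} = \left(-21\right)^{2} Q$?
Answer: $- \frac{1233196}{1217293} \approx -1.0131$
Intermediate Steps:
$o{\left(Q \right)} = 12 - 1764 Q$ ($o{\left(Q \right)} = 12 - 4 \left(-21\right)^{2} Q = 12 - 4 \cdot 441 Q = 12 - 1764 Q$)
$\frac{-1025828 + 3492220}{1331542 + o{\left(2135 \right)}} = \frac{-1025828 + 3492220}{1331542 + \left(12 - 3766140\right)} = \frac{2466392}{1331542 + \left(12 - 3766140\right)} = \frac{2466392}{1331542 - 3766128} = \frac{2466392}{-2434586} = 2466392 \left(- \frac{1}{2434586}\right) = - \frac{1233196}{1217293}$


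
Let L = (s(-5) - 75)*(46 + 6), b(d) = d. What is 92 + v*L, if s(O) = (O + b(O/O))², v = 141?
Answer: -432496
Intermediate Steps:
s(O) = (1 + O)² (s(O) = (O + O/O)² = (O + 1)² = (1 + O)²)
L = -3068 (L = ((1 - 5)² - 75)*(46 + 6) = ((-4)² - 75)*52 = (16 - 75)*52 = -59*52 = -3068)
92 + v*L = 92 + 141*(-3068) = 92 - 432588 = -432496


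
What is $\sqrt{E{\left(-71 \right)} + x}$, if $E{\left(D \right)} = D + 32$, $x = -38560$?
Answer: $11 i \sqrt{319} \approx 196.47 i$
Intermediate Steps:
$E{\left(D \right)} = 32 + D$
$\sqrt{E{\left(-71 \right)} + x} = \sqrt{\left(32 - 71\right) - 38560} = \sqrt{-39 - 38560} = \sqrt{-38599} = 11 i \sqrt{319}$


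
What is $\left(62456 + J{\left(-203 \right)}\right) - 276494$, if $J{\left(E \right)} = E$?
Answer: $-214241$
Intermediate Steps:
$\left(62456 + J{\left(-203 \right)}\right) - 276494 = \left(62456 - 203\right) - 276494 = 62253 - 276494 = -214241$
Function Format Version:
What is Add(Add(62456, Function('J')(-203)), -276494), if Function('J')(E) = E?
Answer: -214241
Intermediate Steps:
Add(Add(62456, Function('J')(-203)), -276494) = Add(Add(62456, -203), -276494) = Add(62253, -276494) = -214241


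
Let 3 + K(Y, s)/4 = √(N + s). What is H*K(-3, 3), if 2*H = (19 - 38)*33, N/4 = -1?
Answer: 3762 - 1254*I ≈ 3762.0 - 1254.0*I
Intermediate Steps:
N = -4 (N = 4*(-1) = -4)
K(Y, s) = -12 + 4*√(-4 + s)
H = -627/2 (H = ((19 - 38)*33)/2 = (-19*33)/2 = (½)*(-627) = -627/2 ≈ -313.50)
H*K(-3, 3) = -627*(-12 + 4*√(-4 + 3))/2 = -627*(-12 + 4*√(-1))/2 = -627*(-12 + 4*I)/2 = 3762 - 1254*I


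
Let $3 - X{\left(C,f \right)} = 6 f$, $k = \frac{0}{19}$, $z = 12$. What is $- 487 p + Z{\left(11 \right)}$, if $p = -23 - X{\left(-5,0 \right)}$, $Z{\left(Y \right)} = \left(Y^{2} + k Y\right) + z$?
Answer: $12795$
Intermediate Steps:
$k = 0$ ($k = 0 \cdot \frac{1}{19} = 0$)
$Z{\left(Y \right)} = 12 + Y^{2}$ ($Z{\left(Y \right)} = \left(Y^{2} + 0 Y\right) + 12 = \left(Y^{2} + 0\right) + 12 = Y^{2} + 12 = 12 + Y^{2}$)
$X{\left(C,f \right)} = 3 - 6 f$
$p = -26$ ($p = -23 - \left(3 - 0\right) = -23 - \left(3 + 0\right) = -23 - 3 = -26$)
$- 487 p + Z{\left(11 \right)} = \left(-487\right) \left(-26\right) + \left(12 + 11^{2}\right) = 12662 + \left(12 + 121\right) = 12662 + 133 = 12795$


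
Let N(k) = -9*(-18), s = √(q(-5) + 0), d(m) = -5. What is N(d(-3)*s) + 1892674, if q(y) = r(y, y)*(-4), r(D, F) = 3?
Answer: 1892836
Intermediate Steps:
q(y) = -12 (q(y) = 3*(-4) = -12)
s = 2*I*√3 (s = √(-12 + 0) = √(-12) = 2*I*√3 ≈ 3.4641*I)
N(k) = 162
N(d(-3)*s) + 1892674 = 162 + 1892674 = 1892836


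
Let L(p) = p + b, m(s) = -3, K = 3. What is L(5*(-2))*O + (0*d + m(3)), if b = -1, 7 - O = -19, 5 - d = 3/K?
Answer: -289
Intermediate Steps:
d = 4 (d = 5 - 3/3 = 5 - 1*1 = 5 - 1 = 4)
O = 26 (O = 7 - 1*(-19) = 7 + 19 = 26)
L(p) = -1 + p (L(p) = p - 1 = -1 + p)
L(5*(-2))*O + (0*d + m(3)) = (-1 + 5*(-2))*26 + (0*4 - 3) = (-1 - 10)*26 + (0 - 3) = -11*26 - 3 = -286 - 3 = -289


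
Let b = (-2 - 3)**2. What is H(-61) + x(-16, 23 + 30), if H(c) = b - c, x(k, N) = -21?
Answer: 65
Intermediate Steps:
b = 25 (b = (-5)**2 = 25)
H(c) = 25 - c
H(-61) + x(-16, 23 + 30) = (25 - 1*(-61)) - 21 = (25 + 61) - 21 = 86 - 21 = 65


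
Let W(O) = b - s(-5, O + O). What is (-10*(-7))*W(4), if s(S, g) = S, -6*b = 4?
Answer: 910/3 ≈ 303.33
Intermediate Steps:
b = -⅔ (b = -⅙*4 = -⅔ ≈ -0.66667)
W(O) = 13/3 (W(O) = -⅔ - 1*(-5) = -⅔ + 5 = 13/3)
(-10*(-7))*W(4) = -10*(-7)*(13/3) = 70*(13/3) = 910/3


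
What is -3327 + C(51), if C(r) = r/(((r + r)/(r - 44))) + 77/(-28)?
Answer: -13305/4 ≈ -3326.3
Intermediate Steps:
C(r) = -99/4 + r/2 (C(r) = r/(((2*r)/(-44 + r))) + 77*(-1/28) = r/((2*r/(-44 + r))) - 11/4 = r*((-44 + r)/(2*r)) - 11/4 = (-22 + r/2) - 11/4 = -99/4 + r/2)
-3327 + C(51) = -3327 + (-99/4 + (½)*51) = -3327 + (-99/4 + 51/2) = -3327 + ¾ = -13305/4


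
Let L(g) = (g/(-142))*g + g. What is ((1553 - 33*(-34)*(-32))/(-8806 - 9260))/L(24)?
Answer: 2438921/25581456 ≈ 0.095339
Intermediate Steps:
L(g) = g - g²/142 (L(g) = (g*(-1/142))*g + g = (-g/142)*g + g = -g²/142 + g = g - g²/142)
((1553 - 33*(-34)*(-32))/(-8806 - 9260))/L(24) = ((1553 - 33*(-34)*(-32))/(-8806 - 9260))/(((1/142)*24*(142 - 1*24))) = ((1553 + 1122*(-32))/(-18066))/(((1/142)*24*(142 - 24))) = ((1553 - 35904)*(-1/18066))/(((1/142)*24*118)) = (-34351*(-1/18066))/(1416/71) = (34351/18066)*(71/1416) = 2438921/25581456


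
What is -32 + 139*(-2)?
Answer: -310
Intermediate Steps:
-32 + 139*(-2) = -32 - 278 = -310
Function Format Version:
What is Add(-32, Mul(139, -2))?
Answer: -310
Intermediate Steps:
Add(-32, Mul(139, -2)) = Add(-32, -278) = -310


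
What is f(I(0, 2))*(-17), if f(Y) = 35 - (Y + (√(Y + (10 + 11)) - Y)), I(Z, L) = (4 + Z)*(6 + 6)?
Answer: -595 + 17*√69 ≈ -453.79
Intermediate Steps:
I(Z, L) = 48 + 12*Z (I(Z, L) = (4 + Z)*12 = 48 + 12*Z)
f(Y) = 35 - √(21 + Y) (f(Y) = 35 - (Y + (√(Y + 21) - Y)) = 35 - (Y + (√(21 + Y) - Y)) = 35 - √(21 + Y))
f(I(0, 2))*(-17) = (35 - √(21 + (48 + 12*0)))*(-17) = (35 - √(21 + (48 + 0)))*(-17) = (35 - √(21 + 48))*(-17) = (35 - √69)*(-17) = -595 + 17*√69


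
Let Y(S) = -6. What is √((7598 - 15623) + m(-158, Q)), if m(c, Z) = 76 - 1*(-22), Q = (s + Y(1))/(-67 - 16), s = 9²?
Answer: I*√7927 ≈ 89.034*I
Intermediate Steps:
s = 81
Q = -75/83 (Q = (81 - 6)/(-67 - 16) = 75/(-83) = 75*(-1/83) = -75/83 ≈ -0.90361)
m(c, Z) = 98 (m(c, Z) = 76 + 22 = 98)
√((7598 - 15623) + m(-158, Q)) = √((7598 - 15623) + 98) = √(-8025 + 98) = √(-7927) = I*√7927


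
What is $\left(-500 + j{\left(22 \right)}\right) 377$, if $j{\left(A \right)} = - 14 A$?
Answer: $-304616$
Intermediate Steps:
$\left(-500 + j{\left(22 \right)}\right) 377 = \left(-500 - 308\right) 377 = \left(-808\right) 377 = -304616$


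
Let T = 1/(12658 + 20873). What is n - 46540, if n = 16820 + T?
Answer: -996541319/33531 ≈ -29720.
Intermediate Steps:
T = 1/33531 ≈ 2.9823e-5
n = 563991421/33531 (n = 16820 + 1/33531 = 563991421/33531 ≈ 16820.)
n - 46540 = 563991421/33531 - 46540 = -996541319/33531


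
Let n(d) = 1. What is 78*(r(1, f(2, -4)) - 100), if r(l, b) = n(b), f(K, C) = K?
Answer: -7722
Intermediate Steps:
r(l, b) = 1
78*(r(1, f(2, -4)) - 100) = 78*(1 - 100) = 78*(-99) = -7722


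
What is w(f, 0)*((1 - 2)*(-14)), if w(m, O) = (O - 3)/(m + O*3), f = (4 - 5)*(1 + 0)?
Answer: 42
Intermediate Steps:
f = -1 (f = -1*1 = -1)
w(m, O) = (-3 + O)/(m + 3*O)
w(f, 0)*((1 - 2)*(-14)) = ((-3 + 0)/(-1 + 3*0))*((1 - 2)*(-14)) = (-3/(-1 + 0))*(-1*(-14)) = (-3/(-1))*14 = -1*(-3)*14 = 3*14 = 42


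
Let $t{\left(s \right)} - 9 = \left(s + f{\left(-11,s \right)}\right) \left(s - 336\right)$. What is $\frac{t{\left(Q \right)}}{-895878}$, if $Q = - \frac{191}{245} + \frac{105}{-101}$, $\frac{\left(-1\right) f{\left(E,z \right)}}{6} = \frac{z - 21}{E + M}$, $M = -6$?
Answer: $- \frac{34811996128793}{9325512519438150} \approx -0.003733$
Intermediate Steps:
$f{\left(E,z \right)} = - \frac{6 \left(-21 + z\right)}{-6 + E}$ ($f{\left(E,z \right)} = - 6 \frac{z - 21}{E - 6} = - 6 \frac{-21 + z}{-6 + E} = - \frac{6 \left(-21 + z\right)}{-6 + E}$)
$Q = - \frac{45016}{24745}$ ($Q = \left(-191\right) \frac{1}{245} + 105 \left(- \frac{1}{101}\right) = - \frac{191}{245} - \frac{105}{101} = - \frac{45016}{24745} \approx -1.8192$)
$t{\left(s \right)} = 9 + \left(-336 + s\right) \left(- \frac{126}{17} + \frac{23 s}{17}\right)$ ($t{\left(s \right)} = 9 + \left(s + \frac{6 \left(21 - s\right)}{-6 - 11}\right) \left(s - 336\right) = 9 + \left(s + \frac{6 \left(21 - s\right)}{-17}\right) \left(-336 + s\right) = 9 + \left(s + 6 \left(- \frac{1}{17}\right) \left(21 - s\right)\right) \left(-336 + s\right) = 9 + \left(s + \left(- \frac{126}{17} + \frac{6 s}{17}\right)\right) \left(-336 + s\right) = 9 + \left(- \frac{126}{17} + \frac{23 s}{17}\right) \left(-336 + s\right) = 9 + \left(-336 + s\right) \left(- \frac{126}{17} + \frac{23 s}{17}\right)$)
$\frac{t{\left(Q \right)}}{-895878} = \frac{\frac{42489}{17} - - \frac{2971056}{3535} + \frac{23 \left(- \frac{45016}{24745}\right)^{2}}{17}}{-895878} = \left(\frac{42489}{17} + \frac{2971056}{3535} + \frac{23}{17} \cdot \frac{2026440256}{612315025}\right) \left(- \frac{1}{895878}\right) = \left(\frac{42489}{17} + \frac{2971056}{3535} + \frac{2741654464}{612315025}\right) \left(- \frac{1}{895878}\right) = \frac{34811996128793}{10409355425} \left(- \frac{1}{895878}\right) = - \frac{34811996128793}{9325512519438150}$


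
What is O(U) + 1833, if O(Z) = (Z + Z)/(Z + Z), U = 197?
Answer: 1834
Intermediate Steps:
O(Z) = 1 (O(Z) = (2*Z)/((2*Z)) = (2*Z)*(1/(2*Z)) = 1)
O(U) + 1833 = 1 + 1833 = 1834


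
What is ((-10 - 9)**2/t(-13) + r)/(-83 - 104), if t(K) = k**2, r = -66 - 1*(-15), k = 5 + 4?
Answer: 3770/15147 ≈ 0.24889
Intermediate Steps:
k = 9
r = -51 (r = -66 + 15 = -51)
t(K) = 81 (t(K) = 9**2 = 81)
((-10 - 9)**2/t(-13) + r)/(-83 - 104) = ((-10 - 9)**2/81 - 51)/(-83 - 104) = ((-19)**2*(1/81) - 51)/(-187) = (361*(1/81) - 51)*(-1/187) = (361/81 - 51)*(-1/187) = -3770/81*(-1/187) = 3770/15147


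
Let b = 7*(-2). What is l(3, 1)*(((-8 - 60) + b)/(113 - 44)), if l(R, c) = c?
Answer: -82/69 ≈ -1.1884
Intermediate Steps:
b = -14
l(3, 1)*(((-8 - 60) + b)/(113 - 44)) = 1*(((-8 - 60) - 14)/(113 - 44)) = 1*((-68 - 14)/69) = 1*(-82*1/69) = 1*(-82/69) = -82/69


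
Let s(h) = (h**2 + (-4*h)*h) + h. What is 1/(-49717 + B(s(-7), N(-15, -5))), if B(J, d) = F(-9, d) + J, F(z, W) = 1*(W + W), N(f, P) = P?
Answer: -1/49881 ≈ -2.0048e-5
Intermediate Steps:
F(z, W) = 2*W (F(z, W) = 1*(2*W) = 2*W)
s(h) = h - 3*h**2 (s(h) = (h**2 - 4*h**2) + h = -3*h**2 + h = h - 3*h**2)
B(J, d) = J + 2*d (B(J, d) = 2*d + J = J + 2*d)
1/(-49717 + B(s(-7), N(-15, -5))) = 1/(-49717 + (-7*(1 - 3*(-7)) + 2*(-5))) = 1/(-49717 + (-7*(1 + 21) - 10)) = 1/(-49717 + (-7*22 - 10)) = 1/(-49717 + (-154 - 10)) = 1/(-49717 - 164) = 1/(-49881) = -1/49881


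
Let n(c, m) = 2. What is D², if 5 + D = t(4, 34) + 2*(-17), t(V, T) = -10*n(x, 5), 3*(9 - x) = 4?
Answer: 3481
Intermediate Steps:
x = 23/3 (x = 9 - ⅓*4 = 9 - 4/3 = 23/3 ≈ 7.6667)
t(V, T) = -20 (t(V, T) = -10*2 = -20)
D = -59 (D = -5 + (-20 + 2*(-17)) = -5 + (-20 - 34) = -5 - 54 = -59)
D² = (-59)² = 3481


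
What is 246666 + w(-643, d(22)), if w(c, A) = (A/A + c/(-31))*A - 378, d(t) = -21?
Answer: 7620774/31 ≈ 2.4583e+5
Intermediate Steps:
w(c, A) = -378 + A*(1 - c/31) (w(c, A) = (1 + c*(-1/31))*A - 378 = (1 - c/31)*A - 378 = A*(1 - c/31) - 378 = -378 + A*(1 - c/31))
246666 + w(-643, d(22)) = 246666 + (-378 - 21 - 1/31*(-21)*(-643)) = 246666 + (-378 - 21 - 13503/31) = 246666 - 25872/31 = 7620774/31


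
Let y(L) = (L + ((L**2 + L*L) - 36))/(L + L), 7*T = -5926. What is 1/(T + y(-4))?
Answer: -7/5919 ≈ -0.0011826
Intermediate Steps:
T = -5926/7 (T = (1/7)*(-5926) = -5926/7 ≈ -846.57)
y(L) = (-36 + L + 2*L**2)/(2*L) (y(L) = (L + ((L**2 + L**2) - 36))/((2*L)) = (L + (2*L**2 - 36))*(1/(2*L)) = (L + (-36 + 2*L**2))*(1/(2*L)) = (-36 + L + 2*L**2)*(1/(2*L)) = (-36 + L + 2*L**2)/(2*L))
1/(T + y(-4)) = 1/(-5926/7 + (1/2 - 4 - 18/(-4))) = 1/(-5926/7 + (1/2 - 4 - 18*(-1/4))) = 1/(-5926/7 + (1/2 - 4 + 9/2)) = 1/(-5926/7 + 1) = 1/(-5919/7) = -7/5919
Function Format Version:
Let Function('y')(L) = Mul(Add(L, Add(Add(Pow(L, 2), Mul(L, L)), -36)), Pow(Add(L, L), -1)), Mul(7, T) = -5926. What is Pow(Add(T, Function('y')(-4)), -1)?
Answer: Rational(-7, 5919) ≈ -0.0011826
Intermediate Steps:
T = Rational(-5926, 7) (T = Mul(Rational(1, 7), -5926) = Rational(-5926, 7) ≈ -846.57)
Function('y')(L) = Mul(Rational(1, 2), Pow(L, -1), Add(-36, L, Mul(2, Pow(L, 2)))) (Function('y')(L) = Mul(Add(L, Add(Add(Pow(L, 2), Pow(L, 2)), -36)), Pow(Mul(2, L), -1)) = Mul(Add(L, Add(Mul(2, Pow(L, 2)), -36)), Mul(Rational(1, 2), Pow(L, -1))) = Mul(Add(L, Add(-36, Mul(2, Pow(L, 2)))), Mul(Rational(1, 2), Pow(L, -1))) = Mul(Add(-36, L, Mul(2, Pow(L, 2))), Mul(Rational(1, 2), Pow(L, -1))) = Mul(Rational(1, 2), Pow(L, -1), Add(-36, L, Mul(2, Pow(L, 2)))))
Pow(Add(T, Function('y')(-4)), -1) = Pow(Add(Rational(-5926, 7), Add(Rational(1, 2), -4, Mul(-18, Pow(-4, -1)))), -1) = Pow(Add(Rational(-5926, 7), Add(Rational(1, 2), -4, Mul(-18, Rational(-1, 4)))), -1) = Pow(Add(Rational(-5926, 7), Add(Rational(1, 2), -4, Rational(9, 2))), -1) = Pow(Add(Rational(-5926, 7), 1), -1) = Pow(Rational(-5919, 7), -1) = Rational(-7, 5919)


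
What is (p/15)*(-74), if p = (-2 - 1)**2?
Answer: -222/5 ≈ -44.400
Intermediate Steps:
p = 9 (p = (-3)**2 = 9)
(p/15)*(-74) = (9/15)*(-74) = (9*(1/15))*(-74) = (3/5)*(-74) = -222/5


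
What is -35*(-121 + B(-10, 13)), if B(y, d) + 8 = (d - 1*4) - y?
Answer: 3850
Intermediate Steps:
B(y, d) = -12 + d - y (B(y, d) = -8 + ((d - 1*4) - y) = -8 + ((d - 4) - y) = -8 + ((-4 + d) - y) = -8 + (-4 + d - y) = -12 + d - y)
-35*(-121 + B(-10, 13)) = -35*(-121 + (-12 + 13 - 1*(-10))) = -35*(-121 + (-12 + 13 + 10)) = -35*(-121 + 11) = -35*(-110) = 3850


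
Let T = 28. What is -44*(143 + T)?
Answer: -7524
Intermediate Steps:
-44*(143 + T) = -44*(143 + 28) = -44*171 = -7524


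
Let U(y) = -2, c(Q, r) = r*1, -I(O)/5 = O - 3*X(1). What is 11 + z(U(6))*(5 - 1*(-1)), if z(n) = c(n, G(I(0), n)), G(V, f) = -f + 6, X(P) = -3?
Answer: 59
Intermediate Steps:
I(O) = -45 - 5*O (I(O) = -5*(O - 3*(-3)) = -5*(O + 9) = -5*(9 + O) = -45 - 5*O)
G(V, f) = 6 - f
c(Q, r) = r
z(n) = 6 - n
11 + z(U(6))*(5 - 1*(-1)) = 11 + (6 - 1*(-2))*(5 - 1*(-1)) = 11 + (6 + 2)*(5 + 1) = 11 + 8*6 = 11 + 48 = 59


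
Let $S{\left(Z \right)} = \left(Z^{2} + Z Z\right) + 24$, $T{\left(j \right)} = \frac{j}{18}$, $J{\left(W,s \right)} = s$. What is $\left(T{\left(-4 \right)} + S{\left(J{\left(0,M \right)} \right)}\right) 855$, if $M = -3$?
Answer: $35720$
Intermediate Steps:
$T{\left(j \right)} = \frac{j}{18}$ ($T{\left(j \right)} = j \frac{1}{18} = \frac{j}{18}$)
$S{\left(Z \right)} = 24 + 2 Z^{2}$ ($S{\left(Z \right)} = \left(Z^{2} + Z^{2}\right) + 24 = 2 Z^{2} + 24 = 24 + 2 Z^{2}$)
$\left(T{\left(-4 \right)} + S{\left(J{\left(0,M \right)} \right)}\right) 855 = \left(\frac{1}{18} \left(-4\right) + \left(24 + 2 \left(-3\right)^{2}\right)\right) 855 = \left(- \frac{2}{9} + \left(24 + 2 \cdot 9\right)\right) 855 = \left(- \frac{2}{9} + \left(24 + 18\right)\right) 855 = \left(- \frac{2}{9} + 42\right) 855 = \frac{376}{9} \cdot 855 = 35720$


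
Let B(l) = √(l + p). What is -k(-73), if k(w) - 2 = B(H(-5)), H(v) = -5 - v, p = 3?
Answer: -2 - √3 ≈ -3.7321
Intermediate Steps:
B(l) = √(3 + l) (B(l) = √(l + 3) = √(3 + l))
k(w) = 2 + √3 (k(w) = 2 + √(3 + (-5 - 1*(-5))) = 2 + √(3 + (-5 + 5)) = 2 + √(3 + 0) = 2 + √3)
-k(-73) = -(2 + √3) = -2 - √3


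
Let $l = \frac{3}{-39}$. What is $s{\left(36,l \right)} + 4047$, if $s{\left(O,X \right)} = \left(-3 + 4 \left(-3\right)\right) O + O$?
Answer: $3543$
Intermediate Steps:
$l = - \frac{1}{13}$ ($l = 3 \left(- \frac{1}{39}\right) = - \frac{1}{13} \approx -0.076923$)
$s{\left(O,X \right)} = - 14 O$ ($s{\left(O,X \right)} = \left(-3 - 12\right) O + O = - 15 O + O = - 14 O$)
$s{\left(36,l \right)} + 4047 = \left(-14\right) 36 + 4047 = -504 + 4047 = 3543$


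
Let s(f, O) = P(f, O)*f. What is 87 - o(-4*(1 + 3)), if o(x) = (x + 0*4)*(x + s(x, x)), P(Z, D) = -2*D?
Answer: -8361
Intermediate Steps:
s(f, O) = -2*O*f (s(f, O) = (-2*O)*f = -2*O*f)
o(x) = x*(x - 2*x**2) (o(x) = (x + 0*4)*(x - 2*x*x) = (x + 0)*(x - 2*x**2) = x*(x - 2*x**2))
87 - o(-4*(1 + 3)) = 87 - (-4*(1 + 3))**2*(1 - (-8)*(1 + 3)) = 87 - (-4*4)**2*(1 - (-8)*4) = 87 - (-16)**2*(1 - 2*(-16)) = 87 - 256*(1 + 32) = 87 - 256*33 = 87 - 1*8448 = 87 - 8448 = -8361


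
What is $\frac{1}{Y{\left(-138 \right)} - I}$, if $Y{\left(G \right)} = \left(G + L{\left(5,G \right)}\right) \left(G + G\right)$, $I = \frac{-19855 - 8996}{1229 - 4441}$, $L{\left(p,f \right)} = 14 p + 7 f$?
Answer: $\frac{3212}{916624557} \approx 3.5042 \cdot 10^{-6}$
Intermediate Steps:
$L{\left(p,f \right)} = 7 f + 14 p$
$I = \frac{28851}{3212}$ ($I = - \frac{28851}{-3212} = \left(-28851\right) \left(- \frac{1}{3212}\right) = \frac{28851}{3212} \approx 8.9823$)
$Y{\left(G \right)} = 2 G \left(70 + 8 G\right)$ ($Y{\left(G \right)} = \left(G + \left(7 G + 14 \cdot 5\right)\right) \left(G + G\right) = \left(G + \left(7 G + 70\right)\right) 2 G = \left(G + \left(70 + 7 G\right)\right) 2 G = \left(70 + 8 G\right) 2 G = 2 G \left(70 + 8 G\right)$)
$\frac{1}{Y{\left(-138 \right)} - I} = \frac{1}{4 \left(-138\right) \left(35 + 4 \left(-138\right)\right) - \frac{28851}{3212}} = \frac{1}{4 \left(-138\right) \left(35 - 552\right) - \frac{28851}{3212}} = \frac{1}{4 \left(-138\right) \left(-517\right) - \frac{28851}{3212}} = \frac{1}{285384 - \frac{28851}{3212}} = \frac{1}{\frac{916624557}{3212}} = \frac{3212}{916624557}$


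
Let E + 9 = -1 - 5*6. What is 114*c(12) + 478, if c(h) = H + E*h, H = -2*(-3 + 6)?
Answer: -54926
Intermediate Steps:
H = -6 (H = -2*3 = -6)
E = -40 (E = -9 + (-1 - 5*6) = -9 + (-1 - 30) = -9 - 31 = -40)
c(h) = -6 - 40*h
114*c(12) + 478 = 114*(-6 - 40*12) + 478 = 114*(-6 - 480) + 478 = 114*(-486) + 478 = -55404 + 478 = -54926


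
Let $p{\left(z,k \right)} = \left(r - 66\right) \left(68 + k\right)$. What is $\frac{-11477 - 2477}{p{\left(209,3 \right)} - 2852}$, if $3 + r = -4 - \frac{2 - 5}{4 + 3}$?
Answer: $\frac{48839}{28016} \approx 1.7433$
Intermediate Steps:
$r = - \frac{46}{7}$ ($r = -3 - \left(4 + \frac{2 - 5}{4 + 3}\right) = -3 - \left(4 - \frac{3}{7}\right) = -3 - \frac{25}{7} = - \frac{46}{7} \approx -6.5714$)
$p{\left(z,k \right)} = - \frac{34544}{7} - \frac{508 k}{7}$ ($p{\left(z,k \right)} = \left(- \frac{46}{7} - 66\right) \left(68 + k\right) = - \frac{508 \left(68 + k\right)}{7} = - \frac{34544}{7} - \frac{508 k}{7}$)
$\frac{-11477 - 2477}{p{\left(209,3 \right)} - 2852} = \frac{-11477 - 2477}{\left(- \frac{34544}{7} - \frac{1524}{7}\right) - 2852} = - \frac{13954}{\left(- \frac{34544}{7} - \frac{1524}{7}\right) - 2852} = - \frac{13954}{- \frac{36068}{7} - 2852} = - \frac{13954}{- \frac{56032}{7}} = \left(-13954\right) \left(- \frac{7}{56032}\right) = \frac{48839}{28016}$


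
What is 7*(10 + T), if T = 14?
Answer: 168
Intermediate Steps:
7*(10 + T) = 7*(10 + 14) = 7*24 = 168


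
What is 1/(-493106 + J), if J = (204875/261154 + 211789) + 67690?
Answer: -261154/55789340683 ≈ -4.6811e-6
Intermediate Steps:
J = 72987263641/261154 (J = (204875*(1/261154) + 211789) + 67690 = (204875/261154 + 211789) + 67690 = 55309749381/261154 + 67690 = 72987263641/261154 ≈ 2.7948e+5)
1/(-493106 + J) = 1/(-493106 + 72987263641/261154) = 1/(-55789340683/261154) = -261154/55789340683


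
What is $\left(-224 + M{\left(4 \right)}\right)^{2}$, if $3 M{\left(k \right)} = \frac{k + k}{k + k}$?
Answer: $\frac{450241}{9} \approx 50027.0$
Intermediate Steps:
$M{\left(k \right)} = \frac{1}{3}$ ($M{\left(k \right)} = \frac{\left(k + k\right) \frac{1}{k + k}}{3} = \frac{2 k \frac{1}{2 k}}{3} = \frac{1}{3} \cdot 1 = \frac{1}{3}$)
$\left(-224 + M{\left(4 \right)}\right)^{2} = \left(-224 + \frac{1}{3}\right)^{2} = \left(- \frac{671}{3}\right)^{2} = \frac{450241}{9}$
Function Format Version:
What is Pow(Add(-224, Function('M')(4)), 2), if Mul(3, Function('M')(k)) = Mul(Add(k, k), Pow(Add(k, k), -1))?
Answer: Rational(450241, 9) ≈ 50027.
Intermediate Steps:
Function('M')(k) = Rational(1, 3) (Function('M')(k) = Mul(Rational(1, 3), Mul(Add(k, k), Pow(Add(k, k), -1))) = Mul(Rational(1, 3), Mul(Mul(2, k), Pow(Mul(2, k), -1))) = Mul(Rational(1, 3), Mul(Mul(2, k), Mul(Rational(1, 2), Pow(k, -1)))) = Mul(Rational(1, 3), 1) = Rational(1, 3))
Pow(Add(-224, Function('M')(4)), 2) = Pow(Add(-224, Rational(1, 3)), 2) = Pow(Rational(-671, 3), 2) = Rational(450241, 9)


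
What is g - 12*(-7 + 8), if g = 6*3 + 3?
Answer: 9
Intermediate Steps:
g = 21 (g = 18 + 3 = 21)
g - 12*(-7 + 8) = 21 - 12*(-7 + 8) = 21 - 12 = 9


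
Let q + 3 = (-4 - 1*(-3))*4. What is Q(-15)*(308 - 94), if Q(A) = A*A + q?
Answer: 46652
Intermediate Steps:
q = -7 (q = -3 + (-4 - 1*(-3))*4 = -3 + (-4 + 3)*4 = -3 - 1*4 = -3 - 4 = -7)
Q(A) = -7 + A² (Q(A) = A*A - 7 = A² - 7 = -7 + A²)
Q(-15)*(308 - 94) = (-7 + (-15)²)*(308 - 94) = (-7 + 225)*214 = 218*214 = 46652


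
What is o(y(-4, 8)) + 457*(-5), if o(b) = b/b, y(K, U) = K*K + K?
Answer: -2284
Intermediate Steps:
y(K, U) = K + K² (y(K, U) = K² + K = K + K²)
o(b) = 1
o(y(-4, 8)) + 457*(-5) = 1 + 457*(-5) = 1 - 2285 = -2284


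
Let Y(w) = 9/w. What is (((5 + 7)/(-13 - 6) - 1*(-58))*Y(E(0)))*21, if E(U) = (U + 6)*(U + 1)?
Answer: 34335/19 ≈ 1807.1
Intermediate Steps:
E(U) = (1 + U)*(6 + U) (E(U) = (6 + U)*(1 + U) = (1 + U)*(6 + U))
(((5 + 7)/(-13 - 6) - 1*(-58))*Y(E(0)))*21 = (((5 + 7)/(-13 - 6) - 1*(-58))*(9/(6 + 0² + 7*0)))*21 = ((12/(-19) + 58)*(9/(6 + 0 + 0)))*21 = ((12*(-1/19) + 58)*(9/6))*21 = ((-12/19 + 58)*(9*(⅙)))*21 = ((1090/19)*(3/2))*21 = (1635/19)*21 = 34335/19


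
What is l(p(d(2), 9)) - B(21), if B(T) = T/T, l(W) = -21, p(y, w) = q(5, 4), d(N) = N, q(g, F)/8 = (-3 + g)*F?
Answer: -22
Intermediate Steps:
q(g, F) = 8*F*(-3 + g) (q(g, F) = 8*((-3 + g)*F) = 8*(F*(-3 + g)) = 8*F*(-3 + g))
p(y, w) = 64 (p(y, w) = 8*4*(-3 + 5) = 8*4*2 = 64)
B(T) = 1
l(p(d(2), 9)) - B(21) = -21 - 1*1 = -21 - 1 = -22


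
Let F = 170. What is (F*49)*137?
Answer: 1141210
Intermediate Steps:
(F*49)*137 = (170*49)*137 = 8330*137 = 1141210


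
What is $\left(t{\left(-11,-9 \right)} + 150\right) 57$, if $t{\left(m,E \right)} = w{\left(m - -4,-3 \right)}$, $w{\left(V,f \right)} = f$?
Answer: $8379$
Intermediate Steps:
$t{\left(m,E \right)} = -3$
$\left(t{\left(-11,-9 \right)} + 150\right) 57 = \left(-3 + 150\right) 57 = 147 \cdot 57 = 8379$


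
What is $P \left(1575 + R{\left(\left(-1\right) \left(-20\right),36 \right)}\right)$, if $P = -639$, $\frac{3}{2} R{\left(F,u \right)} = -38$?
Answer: $-990237$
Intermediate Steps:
$R{\left(F,u \right)} = - \frac{76}{3}$ ($R{\left(F,u \right)} = \frac{2}{3} \left(-38\right) = - \frac{76}{3}$)
$P \left(1575 + R{\left(\left(-1\right) \left(-20\right),36 \right)}\right) = - 639 \left(1575 - \frac{76}{3}\right) = \left(-639\right) \frac{4649}{3} = -990237$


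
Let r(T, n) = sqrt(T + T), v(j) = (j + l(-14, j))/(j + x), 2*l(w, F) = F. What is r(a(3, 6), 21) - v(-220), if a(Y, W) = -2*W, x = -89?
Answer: -110/103 + 2*I*sqrt(6) ≈ -1.068 + 4.899*I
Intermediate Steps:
l(w, F) = F/2
v(j) = 3*j/(2*(-89 + j)) (v(j) = (j + j/2)/(j - 89) = (3*j/2)/(-89 + j) = 3*j/(2*(-89 + j)))
r(T, n) = sqrt(2)*sqrt(T) (r(T, n) = sqrt(2*T) = sqrt(2)*sqrt(T))
r(a(3, 6), 21) - v(-220) = sqrt(2)*sqrt(-2*6) - 3*(-220)/(2*(-89 - 220)) = sqrt(2)*sqrt(-12) - 3*(-220)/(2*(-309)) = sqrt(2)*(2*I*sqrt(3)) - 3*(-220)*(-1)/(2*309) = 2*I*sqrt(6) - 1*110/103 = 2*I*sqrt(6) - 110/103 = -110/103 + 2*I*sqrt(6)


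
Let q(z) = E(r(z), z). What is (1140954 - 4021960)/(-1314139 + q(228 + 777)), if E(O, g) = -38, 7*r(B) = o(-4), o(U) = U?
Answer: 2881006/1314177 ≈ 2.1922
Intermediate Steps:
r(B) = -4/7 (r(B) = (⅐)*(-4) = -4/7)
q(z) = -38
(1140954 - 4021960)/(-1314139 + q(228 + 777)) = (1140954 - 4021960)/(-1314139 - 38) = -2881006/(-1314177) = -2881006*(-1/1314177) = 2881006/1314177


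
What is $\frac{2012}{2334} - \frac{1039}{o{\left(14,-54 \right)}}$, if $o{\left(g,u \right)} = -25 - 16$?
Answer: $\frac{1253759}{47847} \approx 26.203$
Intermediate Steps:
$o{\left(g,u \right)} = -41$
$\frac{2012}{2334} - \frac{1039}{o{\left(14,-54 \right)}} = \frac{2012}{2334} - \frac{1039}{-41} = 2012 \cdot \frac{1}{2334} - - \frac{1039}{41} = \frac{1006}{1167} + \frac{1039}{41} = \frac{1253759}{47847}$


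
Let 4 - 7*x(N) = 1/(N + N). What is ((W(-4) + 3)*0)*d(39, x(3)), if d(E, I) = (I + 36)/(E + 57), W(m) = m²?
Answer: 0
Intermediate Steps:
x(N) = 4/7 - 1/(14*N) (x(N) = 4/7 - 1/(7*(N + N)) = 4/7 - 1/(2*N)/7 = 4/7 - 1/(14*N))
d(E, I) = (36 + I)/(57 + E)
((W(-4) + 3)*0)*d(39, x(3)) = (((-4)² + 3)*0)*((36 + (1/14)*(-1 + 8*3)/3)/(57 + 39)) = ((16 + 3)*0)*((36 + (1/14)*(⅓)*(-1 + 24))/96) = (19*0)*((36 + (1/14)*(⅓)*23)/96) = 0*((36 + 23/42)/96) = 0*((1/96)*(1535/42)) = 0*(1535/4032) = 0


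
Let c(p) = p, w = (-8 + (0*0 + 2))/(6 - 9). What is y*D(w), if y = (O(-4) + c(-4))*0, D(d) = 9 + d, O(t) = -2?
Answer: 0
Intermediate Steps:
w = 2 (w = (-8 + (0 + 2))/(-3) = (-8 + 2)*(-⅓) = -6*(-⅓) = 2)
y = 0 (y = (-2 - 4)*0 = -6*0 = 0)
y*D(w) = 0*(9 + 2) = 0*11 = 0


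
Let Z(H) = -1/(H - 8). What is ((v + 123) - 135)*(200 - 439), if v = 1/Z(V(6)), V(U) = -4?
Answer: 0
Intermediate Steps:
Z(H) = -1/(-8 + H)
v = 12 (v = 1/(-1/(-8 - 4)) = 1/(-1/(-12)) = 1/(-1*(-1/12)) = 1/(1/12) = 12)
((v + 123) - 135)*(200 - 439) = ((12 + 123) - 135)*(200 - 439) = (135 - 135)*(-239) = 0*(-239) = 0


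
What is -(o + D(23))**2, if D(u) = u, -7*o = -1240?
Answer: -1962801/49 ≈ -40057.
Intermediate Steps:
o = 1240/7 (o = -1/7*(-1240) = 1240/7 ≈ 177.14)
-(o + D(23))**2 = -(1240/7 + 23)**2 = -(1401/7)**2 = -1*1962801/49 = -1962801/49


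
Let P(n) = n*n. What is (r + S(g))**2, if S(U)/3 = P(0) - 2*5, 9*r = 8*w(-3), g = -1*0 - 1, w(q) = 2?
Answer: 64516/81 ≈ 796.49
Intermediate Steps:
P(n) = n**2
g = -1 (g = 0 - 1 = -1)
r = 16/9 (r = (8*2)/9 = (1/9)*16 = 16/9 ≈ 1.7778)
S(U) = -30 (S(U) = 3*(0**2 - 2*5) = 3*(0 - 10) = 3*(-10) = -30)
(r + S(g))**2 = (16/9 - 30)**2 = (-254/9)**2 = 64516/81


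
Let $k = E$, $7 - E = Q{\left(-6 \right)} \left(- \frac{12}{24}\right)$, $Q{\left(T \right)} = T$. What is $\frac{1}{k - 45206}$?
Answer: $- \frac{1}{45202} \approx -2.2123 \cdot 10^{-5}$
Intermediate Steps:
$E = 4$ ($E = 7 - - 6 \left(- \frac{12}{24}\right) = 7 - - 6 \left(\left(-12\right) \frac{1}{24}\right) = 7 - \left(-6\right) \left(- \frac{1}{2}\right) = 7 - 3 = 4$)
$k = 4$
$\frac{1}{k - 45206} = \frac{1}{4 - 45206} = \frac{1}{-45202} = - \frac{1}{45202}$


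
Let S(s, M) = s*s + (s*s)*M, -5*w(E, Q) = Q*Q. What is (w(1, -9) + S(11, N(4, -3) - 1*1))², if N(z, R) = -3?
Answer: 3594816/25 ≈ 1.4379e+5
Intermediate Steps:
w(E, Q) = -Q²/5 (w(E, Q) = -Q*Q/5 = -Q²/5)
S(s, M) = s² + M*s² (S(s, M) = s² + s²*M = s² + M*s²)
(w(1, -9) + S(11, N(4, -3) - 1*1))² = (-⅕*(-9)² + 11²*(1 + (-3 - 1*1)))² = (-⅕*81 + 121*(1 + (-3 - 1)))² = (-81/5 + 121*(1 - 4))² = (-81/5 + 121*(-3))² = (-81/5 - 363)² = (-1896/5)² = 3594816/25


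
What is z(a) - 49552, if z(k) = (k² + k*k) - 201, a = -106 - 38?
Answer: -8281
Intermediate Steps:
a = -144
z(k) = -201 + 2*k² (z(k) = (k² + k²) - 201 = 2*k² - 201 = -201 + 2*k²)
z(a) - 49552 = (-201 + 2*(-144)²) - 49552 = (-201 + 2*20736) - 49552 = (-201 + 41472) - 49552 = 41271 - 49552 = -8281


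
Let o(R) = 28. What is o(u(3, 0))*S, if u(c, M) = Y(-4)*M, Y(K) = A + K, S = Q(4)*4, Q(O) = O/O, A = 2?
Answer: 112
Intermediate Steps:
Q(O) = 1
S = 4 (S = 1*4 = 4)
Y(K) = 2 + K
u(c, M) = -2*M (u(c, M) = (2 - 4)*M = -2*M)
o(u(3, 0))*S = 28*4 = 112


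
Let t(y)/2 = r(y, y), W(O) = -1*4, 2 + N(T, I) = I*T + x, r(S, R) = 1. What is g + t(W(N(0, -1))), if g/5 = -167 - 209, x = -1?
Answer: -1878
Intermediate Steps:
N(T, I) = -3 + I*T (N(T, I) = -2 + (I*T - 1) = -2 + (-1 + I*T) = -3 + I*T)
W(O) = -4
t(y) = 2 (t(y) = 2*1 = 2)
g = -1880 (g = 5*(-167 - 209) = 5*(-376) = -1880)
g + t(W(N(0, -1))) = -1880 + 2 = -1878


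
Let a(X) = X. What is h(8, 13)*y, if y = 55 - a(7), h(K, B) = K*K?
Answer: 3072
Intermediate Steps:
h(K, B) = K**2
y = 48 (y = 55 - 1*7 = 55 - 7 = 48)
h(8, 13)*y = 8**2*48 = 64*48 = 3072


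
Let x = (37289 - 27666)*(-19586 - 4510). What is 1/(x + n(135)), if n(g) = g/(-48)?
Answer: -16/3710012973 ≈ -4.3127e-9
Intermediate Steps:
n(g) = -g/48 (n(g) = g*(-1/48) = -g/48)
x = -231875808 (x = 9623*(-24096) = -231875808)
1/(x + n(135)) = 1/(-231875808 - 1/48*135) = 1/(-231875808 - 45/16) = 1/(-3710012973/16) = -16/3710012973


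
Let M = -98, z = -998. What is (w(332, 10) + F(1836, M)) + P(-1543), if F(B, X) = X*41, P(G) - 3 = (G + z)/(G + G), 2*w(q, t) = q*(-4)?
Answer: -14436853/3086 ≈ -4678.2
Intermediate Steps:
w(q, t) = -2*q (w(q, t) = (q*(-4))/2 = (-4*q)/2 = -2*q)
P(G) = 3 + (-998 + G)/(2*G) (P(G) = 3 + (G - 998)/(G + G) = 3 + (-998 + G)/((2*G)) = 3 + (-998 + G)*(1/(2*G)) = 3 + (-998 + G)/(2*G))
F(B, X) = 41*X
(w(332, 10) + F(1836, M)) + P(-1543) = (-2*332 + 41*(-98)) + (7/2 - 499/(-1543)) = (-664 - 4018) + (7/2 - 499*(-1/1543)) = -4682 + (7/2 + 499/1543) = -4682 + 11799/3086 = -14436853/3086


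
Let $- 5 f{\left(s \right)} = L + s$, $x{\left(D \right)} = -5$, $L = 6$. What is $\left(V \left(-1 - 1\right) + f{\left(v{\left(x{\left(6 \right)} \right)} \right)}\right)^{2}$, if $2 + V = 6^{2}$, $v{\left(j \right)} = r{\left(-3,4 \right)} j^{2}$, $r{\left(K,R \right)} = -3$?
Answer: $\frac{73441}{25} \approx 2937.6$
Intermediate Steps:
$v{\left(j \right)} = - 3 j^{2}$
$f{\left(s \right)} = - \frac{6}{5} - \frac{s}{5}$ ($f{\left(s \right)} = - \frac{6 + s}{5} = - \frac{6}{5} - \frac{s}{5}$)
$V = 34$ ($V = -2 + 6^{2} = -2 + 36 = 34$)
$\left(V \left(-1 - 1\right) + f{\left(v{\left(x{\left(6 \right)} \right)} \right)}\right)^{2} = \left(34 \left(-1 - 1\right) - \left(\frac{6}{5} + \frac{\left(-3\right) \left(-5\right)^{2}}{5}\right)\right)^{2} = \left(34 \left(-2\right) - \left(\frac{6}{5} + \frac{\left(-3\right) 25}{5}\right)\right)^{2} = \left(-68 - - \frac{69}{5}\right)^{2} = \left(-68 + \left(- \frac{6}{5} + 15\right)\right)^{2} = \left(-68 + \frac{69}{5}\right)^{2} = \left(- \frac{271}{5}\right)^{2} = \frac{73441}{25}$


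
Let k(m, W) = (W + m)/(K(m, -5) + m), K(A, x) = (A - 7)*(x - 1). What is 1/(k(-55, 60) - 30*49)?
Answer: -317/465985 ≈ -0.00068028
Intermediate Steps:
K(A, x) = (-1 + x)*(-7 + A) (K(A, x) = (-7 + A)*(-1 + x) = (-1 + x)*(-7 + A))
k(m, W) = (W + m)/(42 - 5*m) (k(m, W) = (W + m)/((7 - m - 7*(-5) + m*(-5)) + m) = (W + m)/((7 - m + 35 - 5*m) + m) = (W + m)/((42 - 6*m) + m) = (W + m)/(42 - 5*m))
1/(k(-55, 60) - 30*49) = 1/((60 - 55)/(42 - 5*(-55)) - 30*49) = 1/(5/(42 + 275) - 1470) = 1/(5/317 - 1470) = 1/(-465985/317) = -317/465985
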